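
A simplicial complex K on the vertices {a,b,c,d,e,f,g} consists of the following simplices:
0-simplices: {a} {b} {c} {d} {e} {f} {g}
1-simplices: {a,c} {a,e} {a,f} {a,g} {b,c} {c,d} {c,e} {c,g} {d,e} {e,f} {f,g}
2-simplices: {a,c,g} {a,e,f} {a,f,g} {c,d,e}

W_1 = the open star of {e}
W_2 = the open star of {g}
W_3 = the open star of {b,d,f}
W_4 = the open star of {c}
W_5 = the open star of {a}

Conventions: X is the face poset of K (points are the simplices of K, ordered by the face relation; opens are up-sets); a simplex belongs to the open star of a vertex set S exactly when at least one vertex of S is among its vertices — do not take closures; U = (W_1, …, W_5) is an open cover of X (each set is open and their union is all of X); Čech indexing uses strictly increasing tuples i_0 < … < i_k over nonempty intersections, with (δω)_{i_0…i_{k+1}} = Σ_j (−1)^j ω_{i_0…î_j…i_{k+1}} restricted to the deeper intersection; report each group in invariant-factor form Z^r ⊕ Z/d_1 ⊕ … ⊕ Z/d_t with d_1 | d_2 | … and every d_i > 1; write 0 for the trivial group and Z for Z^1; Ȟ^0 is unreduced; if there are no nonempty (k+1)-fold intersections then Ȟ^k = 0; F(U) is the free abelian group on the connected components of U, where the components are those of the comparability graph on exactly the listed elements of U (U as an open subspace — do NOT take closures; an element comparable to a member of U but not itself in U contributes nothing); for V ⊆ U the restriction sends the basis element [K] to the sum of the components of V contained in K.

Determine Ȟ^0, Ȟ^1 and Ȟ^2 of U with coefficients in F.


Ȟ^0(U;F) ≅ Z,  Ȟ^1(U;F) ≅ Z,  Ȟ^2(U;F) ≅ 0

nonempty intersections:
  W1={{e},{a,e},{c,e},{d,e},{e,f},{a,e,f},{c,d,e}} W2={{g},{a,g},{c,g},{f,g},{a,c,g},{a,f,g}} W3={{b},{d},{f},{a,f},{b,c},{c,d},{d,e},{e,f},{f,g},{a,e,f},{a,f,g},{c,d,e}} W4={{c},{a,c},{b,c},{c,d},{c,e},{c,g},{a,c,g},{c,d,e}} W5={{a},{a,c},{a,e},{a,f},{a,g},{a,c,g},{a,e,f},{a,f,g}}
  W13={{d,e},{e,f},{a,e,f},{c,d,e}} W14={{c,e},{c,d,e}} W15={{a,e},{a,e,f}} W23={{f,g},{a,f,g}} W24={{c,g},{a,c,g}} W25={{a,g},{a,c,g},{a,f,g}} W34={{b,c},{c,d},{c,d,e}} W35={{a,f},{a,e,f},{a,f,g}} W45={{a,c},{a,c,g}}
  W134={{c,d,e}} W135={{a,e,f}} W235={{a,f,g}} W245={{a,c,g}}
components per intersection:
  W1: {{e},{a,e},{c,e},{d,e},{e,f},{a,e,f},{c,d,e}}
  W2: {{g},{a,g},{c,g},{f,g},{a,c,g},{a,f,g}}
  W3: {{b},{b,c}} {{d},{c,d},{d,e},{c,d,e}} {{f},{a,f},{e,f},{f,g},{a,e,f},{a,f,g}}
  W4: {{c},{a,c},{b,c},{c,d},{c,e},{c,g},{a,c,g},{c,d,e}}
  W5: {{a},{a,c},{a,e},{a,f},{a,g},{a,c,g},{a,e,f},{a,f,g}}
  W13: {{d,e},{c,d,e}} {{e,f},{a,e,f}}
  W14: {{c,e},{c,d,e}}
  W15: {{a,e},{a,e,f}}
  W23: {{f,g},{a,f,g}}
  W24: {{c,g},{a,c,g}}
  W25: {{a,g},{a,c,g},{a,f,g}}
  W34: {{b,c}} {{c,d},{c,d,e}}
  W35: {{a,f},{a,e,f},{a,f,g}}
  W45: {{a,c},{a,c,g}}
  W134: {{c,d,e}}
  W135: {{a,e,f}}
  W235: {{a,f,g}}
  W245: {{a,c,g}}
C dims 7,11,4; δ0: rk 6, SNF 1^6; δ1: rk 4, SNF 1^4
Ȟ^0: (7−6)−0=1 ⇒ Z
Ȟ^1: (11−4)−6=1 ⇒ Z
Ȟ^2: (4−0)−4=0 ⇒ 0


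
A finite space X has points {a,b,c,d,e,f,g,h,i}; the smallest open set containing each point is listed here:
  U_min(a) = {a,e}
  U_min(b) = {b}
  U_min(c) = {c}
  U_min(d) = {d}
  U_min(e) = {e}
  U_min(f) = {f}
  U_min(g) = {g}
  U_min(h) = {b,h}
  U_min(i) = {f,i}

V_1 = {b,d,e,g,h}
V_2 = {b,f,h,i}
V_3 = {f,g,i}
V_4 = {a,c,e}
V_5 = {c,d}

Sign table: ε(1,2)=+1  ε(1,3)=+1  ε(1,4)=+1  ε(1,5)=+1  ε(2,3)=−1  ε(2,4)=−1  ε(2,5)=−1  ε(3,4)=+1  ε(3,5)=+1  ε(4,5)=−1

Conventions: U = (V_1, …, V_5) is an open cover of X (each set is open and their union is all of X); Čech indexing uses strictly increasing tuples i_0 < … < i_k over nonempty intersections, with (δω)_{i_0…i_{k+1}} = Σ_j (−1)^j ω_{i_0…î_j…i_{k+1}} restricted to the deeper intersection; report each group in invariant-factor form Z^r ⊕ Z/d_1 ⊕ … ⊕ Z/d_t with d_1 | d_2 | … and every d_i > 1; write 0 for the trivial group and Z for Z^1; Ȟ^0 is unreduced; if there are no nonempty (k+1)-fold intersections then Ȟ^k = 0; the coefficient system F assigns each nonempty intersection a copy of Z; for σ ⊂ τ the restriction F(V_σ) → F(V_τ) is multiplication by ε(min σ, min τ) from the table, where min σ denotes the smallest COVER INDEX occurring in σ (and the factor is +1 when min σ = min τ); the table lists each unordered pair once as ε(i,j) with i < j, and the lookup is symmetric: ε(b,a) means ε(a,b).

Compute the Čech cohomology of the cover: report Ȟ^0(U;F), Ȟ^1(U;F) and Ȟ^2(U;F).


Ȟ^0 ≅ 0,  Ȟ^1 ≅ Z ⊕ Z/2,  Ȟ^2 ≅ 0

intersection data:
  V12={b,h} V13={g} V14={e} V15={d} V23={f,i} V45={c}
C dims 5,6; δ0: rk 5, SNF 1^4·2
Ȟ^0 = (5 − 5) − 0 = 0, so Ȟ^0 ≅ 0
Ȟ^1 = (6 − 0) − 5 = 1 plus torsion [2], so Ȟ^1 ≅ Z ⊕ Z/2
Ȟ^2 = (0 − 0) − 0 = 0, so Ȟ^2 ≅ 0


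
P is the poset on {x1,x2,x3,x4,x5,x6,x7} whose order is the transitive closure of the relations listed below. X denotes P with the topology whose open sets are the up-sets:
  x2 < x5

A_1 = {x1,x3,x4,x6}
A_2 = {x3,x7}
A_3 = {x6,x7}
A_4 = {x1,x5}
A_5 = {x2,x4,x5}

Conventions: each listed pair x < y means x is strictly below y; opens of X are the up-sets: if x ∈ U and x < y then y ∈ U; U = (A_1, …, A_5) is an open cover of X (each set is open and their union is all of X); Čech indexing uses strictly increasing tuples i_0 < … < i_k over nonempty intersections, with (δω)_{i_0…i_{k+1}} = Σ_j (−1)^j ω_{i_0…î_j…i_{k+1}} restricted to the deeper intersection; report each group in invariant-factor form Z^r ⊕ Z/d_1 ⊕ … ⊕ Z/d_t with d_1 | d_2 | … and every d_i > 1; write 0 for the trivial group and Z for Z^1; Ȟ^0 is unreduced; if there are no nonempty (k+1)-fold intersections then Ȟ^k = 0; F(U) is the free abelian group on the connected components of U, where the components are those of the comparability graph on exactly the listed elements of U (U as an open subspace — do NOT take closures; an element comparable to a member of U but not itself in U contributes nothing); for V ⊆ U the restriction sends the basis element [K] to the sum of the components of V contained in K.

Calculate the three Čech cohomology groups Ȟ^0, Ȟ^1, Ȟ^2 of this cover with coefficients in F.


cover nerve:
  A12={x3} A13={x6} A14={x1} A15={x4} A23={x7} A45={x5}
components per intersection:
  A1: {x1} {x3} {x4} {x6}
  A2: {x3} {x7}
  A3: {x6} {x7}
  A4: {x1} {x5}
  A5: {x2,x5} {x4}
  A12: {x3}
  A13: {x6}
  A14: {x1}
  A15: {x4}
  A23: {x7}
  A45: {x5}
C dims 12,6; δ0: rk 6, SNF 1^6
Ȟ^0: (12−6)−0=6 ⇒ Z^6
Ȟ^1: (6−0)−6=0 ⇒ 0
Ȟ^2: (0−0)−0=0 ⇒ 0

Ȟ^0 ≅ Z^6, Ȟ^1 ≅ 0 and Ȟ^2 ≅ 0


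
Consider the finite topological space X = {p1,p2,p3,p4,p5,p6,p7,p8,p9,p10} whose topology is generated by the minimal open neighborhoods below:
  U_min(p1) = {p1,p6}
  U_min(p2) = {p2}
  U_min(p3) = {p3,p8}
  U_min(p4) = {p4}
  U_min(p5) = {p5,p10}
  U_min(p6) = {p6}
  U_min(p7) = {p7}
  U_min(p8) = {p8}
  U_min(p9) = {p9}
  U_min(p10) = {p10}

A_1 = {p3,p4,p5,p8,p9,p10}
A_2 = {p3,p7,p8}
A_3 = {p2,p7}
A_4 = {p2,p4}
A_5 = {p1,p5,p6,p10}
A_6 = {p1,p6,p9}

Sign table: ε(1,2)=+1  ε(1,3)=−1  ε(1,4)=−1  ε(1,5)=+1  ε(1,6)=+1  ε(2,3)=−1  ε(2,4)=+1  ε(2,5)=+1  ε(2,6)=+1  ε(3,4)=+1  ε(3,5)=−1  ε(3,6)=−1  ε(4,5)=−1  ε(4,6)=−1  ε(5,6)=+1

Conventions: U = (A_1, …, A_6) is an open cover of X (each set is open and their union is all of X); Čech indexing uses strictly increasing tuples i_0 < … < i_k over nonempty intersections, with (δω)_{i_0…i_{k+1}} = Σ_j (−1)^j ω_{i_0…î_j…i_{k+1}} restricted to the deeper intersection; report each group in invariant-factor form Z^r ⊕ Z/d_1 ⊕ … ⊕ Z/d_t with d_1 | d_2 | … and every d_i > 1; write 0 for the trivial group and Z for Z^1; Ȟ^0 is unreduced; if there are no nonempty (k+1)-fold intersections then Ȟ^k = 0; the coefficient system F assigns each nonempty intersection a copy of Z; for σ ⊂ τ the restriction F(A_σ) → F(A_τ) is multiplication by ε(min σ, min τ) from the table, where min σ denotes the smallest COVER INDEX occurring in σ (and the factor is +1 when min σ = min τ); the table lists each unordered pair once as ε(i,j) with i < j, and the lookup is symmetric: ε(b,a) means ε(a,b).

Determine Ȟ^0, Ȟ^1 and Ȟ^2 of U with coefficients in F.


Ȟ^0(U;F) ≅ Z; Ȟ^1(U;F) ≅ Z^2; Ȟ^2(U;F) ≅ 0

nonempty intersections:
  A12={p3,p8} A14={p4} A15={p5,p10} A16={p9} A23={p7} A34={p2} A56={p1,p6}
C dims 6,7; δ0: rk 5, SNF 1^5
Ȟ^0: (6−5)−0=1 ⇒ Z
Ȟ^1: (7−0)−5=2 ⇒ Z^2
Ȟ^2: (0−0)−0=0 ⇒ 0


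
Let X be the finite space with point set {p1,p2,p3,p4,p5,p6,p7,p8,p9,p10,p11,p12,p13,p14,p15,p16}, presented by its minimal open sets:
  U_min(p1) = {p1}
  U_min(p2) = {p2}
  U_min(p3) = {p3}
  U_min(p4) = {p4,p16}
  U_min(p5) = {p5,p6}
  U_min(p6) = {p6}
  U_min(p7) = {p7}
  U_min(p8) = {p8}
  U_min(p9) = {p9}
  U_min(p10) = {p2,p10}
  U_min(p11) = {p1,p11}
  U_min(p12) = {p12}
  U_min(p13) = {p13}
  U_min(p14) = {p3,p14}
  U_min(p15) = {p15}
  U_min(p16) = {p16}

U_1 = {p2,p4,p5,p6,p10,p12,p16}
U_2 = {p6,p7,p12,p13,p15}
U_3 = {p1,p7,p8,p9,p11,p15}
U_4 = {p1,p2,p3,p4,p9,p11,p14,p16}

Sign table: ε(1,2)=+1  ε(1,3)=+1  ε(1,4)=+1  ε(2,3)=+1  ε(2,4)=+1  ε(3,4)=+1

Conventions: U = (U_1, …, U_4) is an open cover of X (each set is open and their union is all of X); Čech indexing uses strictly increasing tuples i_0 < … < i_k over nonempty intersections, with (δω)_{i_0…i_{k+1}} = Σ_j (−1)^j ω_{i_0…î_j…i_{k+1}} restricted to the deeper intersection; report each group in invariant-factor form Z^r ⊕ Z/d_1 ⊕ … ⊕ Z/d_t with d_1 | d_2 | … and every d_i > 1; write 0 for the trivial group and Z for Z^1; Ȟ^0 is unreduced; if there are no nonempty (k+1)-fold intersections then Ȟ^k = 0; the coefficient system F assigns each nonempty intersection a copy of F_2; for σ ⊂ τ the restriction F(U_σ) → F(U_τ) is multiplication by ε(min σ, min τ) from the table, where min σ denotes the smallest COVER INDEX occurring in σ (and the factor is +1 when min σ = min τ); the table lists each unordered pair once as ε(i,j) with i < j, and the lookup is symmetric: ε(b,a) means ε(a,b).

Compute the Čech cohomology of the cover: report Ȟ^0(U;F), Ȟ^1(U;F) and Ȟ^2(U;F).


cover nerve:
  U12={p6,p12} U14={p2,p4,p16} U23={p7,p15} U34={p1,p9,p11}
C dims 4,4; δ0: rk_F2 3
Ȟ^0: (4−3)−0=1 ⇒ Z/2
Ȟ^1: (4−0)−3=1 ⇒ Z/2
Ȟ^2: (0−0)−0=0 ⇒ 0

Ȟ^0 ≅ Z/2,  Ȟ^1 ≅ Z/2,  Ȟ^2 ≅ 0


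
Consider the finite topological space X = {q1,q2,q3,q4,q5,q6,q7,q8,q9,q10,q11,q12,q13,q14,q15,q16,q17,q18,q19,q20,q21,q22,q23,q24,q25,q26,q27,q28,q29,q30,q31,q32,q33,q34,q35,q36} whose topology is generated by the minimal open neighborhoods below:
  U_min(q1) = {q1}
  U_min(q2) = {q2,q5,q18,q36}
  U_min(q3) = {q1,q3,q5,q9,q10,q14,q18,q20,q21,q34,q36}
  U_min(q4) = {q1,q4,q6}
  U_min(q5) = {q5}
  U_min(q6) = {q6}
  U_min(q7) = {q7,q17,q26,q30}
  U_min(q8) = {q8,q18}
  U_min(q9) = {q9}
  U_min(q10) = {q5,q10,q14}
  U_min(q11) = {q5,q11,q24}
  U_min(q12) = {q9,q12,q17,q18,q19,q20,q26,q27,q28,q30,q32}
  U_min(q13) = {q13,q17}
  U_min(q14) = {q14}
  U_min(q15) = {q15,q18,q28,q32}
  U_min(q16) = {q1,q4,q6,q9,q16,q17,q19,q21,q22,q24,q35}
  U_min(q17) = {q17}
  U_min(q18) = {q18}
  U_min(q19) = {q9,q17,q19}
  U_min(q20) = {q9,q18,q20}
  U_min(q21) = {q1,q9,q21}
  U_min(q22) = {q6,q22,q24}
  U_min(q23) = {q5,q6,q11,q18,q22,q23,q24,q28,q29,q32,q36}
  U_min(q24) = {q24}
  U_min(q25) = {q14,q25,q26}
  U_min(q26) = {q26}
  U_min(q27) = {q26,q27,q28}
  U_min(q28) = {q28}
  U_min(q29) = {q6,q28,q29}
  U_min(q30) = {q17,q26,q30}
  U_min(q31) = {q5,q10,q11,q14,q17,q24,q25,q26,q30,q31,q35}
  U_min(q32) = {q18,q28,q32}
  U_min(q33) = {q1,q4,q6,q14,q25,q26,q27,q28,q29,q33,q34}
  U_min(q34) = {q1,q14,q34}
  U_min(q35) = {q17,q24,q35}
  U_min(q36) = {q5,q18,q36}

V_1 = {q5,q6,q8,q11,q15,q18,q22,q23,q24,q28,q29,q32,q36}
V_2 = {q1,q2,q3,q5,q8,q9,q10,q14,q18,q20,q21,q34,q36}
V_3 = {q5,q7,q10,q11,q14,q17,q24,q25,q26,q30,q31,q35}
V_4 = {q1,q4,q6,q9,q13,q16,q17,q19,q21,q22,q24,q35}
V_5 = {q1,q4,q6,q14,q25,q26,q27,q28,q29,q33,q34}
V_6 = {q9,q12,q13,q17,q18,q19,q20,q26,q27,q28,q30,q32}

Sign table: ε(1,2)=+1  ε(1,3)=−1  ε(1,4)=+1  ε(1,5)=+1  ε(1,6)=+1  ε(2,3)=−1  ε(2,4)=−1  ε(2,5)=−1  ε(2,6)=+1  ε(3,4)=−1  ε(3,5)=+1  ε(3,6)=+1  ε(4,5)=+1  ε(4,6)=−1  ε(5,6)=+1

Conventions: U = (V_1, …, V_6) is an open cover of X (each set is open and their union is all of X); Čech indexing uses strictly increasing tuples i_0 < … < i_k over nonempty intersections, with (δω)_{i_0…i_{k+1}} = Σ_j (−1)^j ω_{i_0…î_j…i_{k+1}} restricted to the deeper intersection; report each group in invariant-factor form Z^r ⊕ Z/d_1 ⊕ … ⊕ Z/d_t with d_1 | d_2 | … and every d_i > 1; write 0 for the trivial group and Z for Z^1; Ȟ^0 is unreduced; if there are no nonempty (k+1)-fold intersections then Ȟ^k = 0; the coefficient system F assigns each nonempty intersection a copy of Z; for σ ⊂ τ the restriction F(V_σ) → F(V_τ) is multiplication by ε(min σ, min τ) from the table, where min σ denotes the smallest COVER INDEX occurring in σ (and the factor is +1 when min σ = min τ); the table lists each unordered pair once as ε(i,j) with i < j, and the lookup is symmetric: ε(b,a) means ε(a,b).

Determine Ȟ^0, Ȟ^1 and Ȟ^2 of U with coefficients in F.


nerve simplices:
  V12={q5,q8,q18,q36} V13={q5,q11,q24} V14={q6,q22,q24} V15={q6,q28,q29} V16={q18,q28,q32} V23={q5,q10,q14} V24={q1,q9,q21} V25={q1,q14,q34} V26={q9,q18,q20} V34={q17,q24,q35} V35={q14,q25,q26} V36={q17,q26,q30} V45={q1,q4,q6} V46={q9,q13,q17,q19} V56={q26,q27,q28}
  V123={q5} V126={q18} V134={q24} V145={q6} V156={q28} V235={q14} V245={q1} V246={q9} V346={q17} V356={q26}
C dims 6,15,10; δ0: rk 6, SNF 1^5·2; δ1: rk 9, SNF 1^9
degree 0: 6−6−0 = 0 → Ȟ^0 ≅ 0
degree 1: 15−9−6 = 0 plus torsion [2] → Ȟ^1 ≅ Z/2
degree 2: 10−0−9 = 1 → Ȟ^2 ≅ Z

Ȟ^0 = 0, Ȟ^1 = Z/2, Ȟ^2 = Z


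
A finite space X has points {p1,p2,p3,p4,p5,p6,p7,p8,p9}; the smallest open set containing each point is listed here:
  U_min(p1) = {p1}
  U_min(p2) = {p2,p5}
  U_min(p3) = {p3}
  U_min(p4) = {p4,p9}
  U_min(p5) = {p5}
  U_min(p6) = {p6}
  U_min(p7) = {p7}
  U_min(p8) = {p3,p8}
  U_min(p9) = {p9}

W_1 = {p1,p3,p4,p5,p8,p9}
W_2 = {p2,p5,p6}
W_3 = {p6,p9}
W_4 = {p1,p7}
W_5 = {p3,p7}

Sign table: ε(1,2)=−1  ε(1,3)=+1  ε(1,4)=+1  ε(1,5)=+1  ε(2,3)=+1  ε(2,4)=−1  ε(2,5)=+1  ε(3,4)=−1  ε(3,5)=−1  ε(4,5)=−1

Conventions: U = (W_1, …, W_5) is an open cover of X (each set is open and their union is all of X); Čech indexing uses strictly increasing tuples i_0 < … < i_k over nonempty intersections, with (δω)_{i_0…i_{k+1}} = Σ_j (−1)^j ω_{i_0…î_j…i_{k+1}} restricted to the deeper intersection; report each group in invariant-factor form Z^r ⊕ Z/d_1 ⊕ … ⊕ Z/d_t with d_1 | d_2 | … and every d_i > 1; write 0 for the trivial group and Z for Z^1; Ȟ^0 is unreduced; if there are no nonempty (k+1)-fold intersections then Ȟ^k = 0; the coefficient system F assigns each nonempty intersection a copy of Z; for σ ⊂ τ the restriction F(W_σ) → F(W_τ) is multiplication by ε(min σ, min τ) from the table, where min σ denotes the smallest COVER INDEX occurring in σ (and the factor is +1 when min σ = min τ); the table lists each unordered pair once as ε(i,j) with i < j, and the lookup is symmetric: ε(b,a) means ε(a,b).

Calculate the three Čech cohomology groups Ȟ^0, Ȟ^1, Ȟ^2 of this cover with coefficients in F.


cover nerve:
  W12={p5} W13={p9} W14={p1} W15={p3} W23={p6} W45={p7}
C dims 5,6; δ0: rk 5, SNF 1^4·2
Ȟ^0: (5−5)−0=0 ⇒ 0
Ȟ^1: (6−0)−5=1 plus torsion [2] ⇒ Z ⊕ Z/2
Ȟ^2: (0−0)−0=0 ⇒ 0

Ȟ^0 ≅ 0, Ȟ^1 ≅ Z ⊕ Z/2 and Ȟ^2 ≅ 0


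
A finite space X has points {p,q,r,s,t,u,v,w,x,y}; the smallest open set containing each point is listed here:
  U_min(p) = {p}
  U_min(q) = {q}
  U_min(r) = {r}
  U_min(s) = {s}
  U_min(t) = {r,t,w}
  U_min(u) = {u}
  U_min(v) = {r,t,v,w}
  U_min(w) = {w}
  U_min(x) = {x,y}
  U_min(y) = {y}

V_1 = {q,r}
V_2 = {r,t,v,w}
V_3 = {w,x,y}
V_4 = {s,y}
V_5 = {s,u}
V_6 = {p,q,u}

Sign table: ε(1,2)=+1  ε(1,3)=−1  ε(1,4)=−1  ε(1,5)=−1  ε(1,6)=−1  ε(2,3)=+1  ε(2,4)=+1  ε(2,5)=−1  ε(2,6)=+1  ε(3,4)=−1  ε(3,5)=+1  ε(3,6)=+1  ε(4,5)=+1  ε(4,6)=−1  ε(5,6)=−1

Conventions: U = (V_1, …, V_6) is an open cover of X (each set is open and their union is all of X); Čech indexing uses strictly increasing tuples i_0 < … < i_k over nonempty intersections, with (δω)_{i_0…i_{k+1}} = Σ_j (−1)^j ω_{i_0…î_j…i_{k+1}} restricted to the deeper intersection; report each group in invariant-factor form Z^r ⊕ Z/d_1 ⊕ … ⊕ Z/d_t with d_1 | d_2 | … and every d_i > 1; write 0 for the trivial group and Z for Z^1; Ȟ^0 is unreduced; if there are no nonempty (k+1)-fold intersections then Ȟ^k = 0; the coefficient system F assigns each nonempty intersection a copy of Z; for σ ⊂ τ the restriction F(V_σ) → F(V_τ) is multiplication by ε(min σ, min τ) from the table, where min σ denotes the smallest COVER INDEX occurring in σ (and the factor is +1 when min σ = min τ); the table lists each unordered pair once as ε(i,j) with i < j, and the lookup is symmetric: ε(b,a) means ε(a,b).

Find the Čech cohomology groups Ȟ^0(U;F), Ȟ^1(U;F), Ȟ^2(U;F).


intersection data:
  V12={r} V16={q} V23={w} V34={y} V45={s} V56={u}
C dims 6,6; δ0: rk 6, SNF 1^5·2
Ȟ^0 = (6 − 6) − 0 = 0, so Ȟ^0 ≅ 0
Ȟ^1 = (6 − 0) − 6 = 0 plus torsion [2], so Ȟ^1 ≅ Z/2
Ȟ^2 = (0 − 0) − 0 = 0, so Ȟ^2 ≅ 0

Ȟ^0(U;F) ≅ 0; Ȟ^1(U;F) ≅ Z/2; Ȟ^2(U;F) ≅ 0


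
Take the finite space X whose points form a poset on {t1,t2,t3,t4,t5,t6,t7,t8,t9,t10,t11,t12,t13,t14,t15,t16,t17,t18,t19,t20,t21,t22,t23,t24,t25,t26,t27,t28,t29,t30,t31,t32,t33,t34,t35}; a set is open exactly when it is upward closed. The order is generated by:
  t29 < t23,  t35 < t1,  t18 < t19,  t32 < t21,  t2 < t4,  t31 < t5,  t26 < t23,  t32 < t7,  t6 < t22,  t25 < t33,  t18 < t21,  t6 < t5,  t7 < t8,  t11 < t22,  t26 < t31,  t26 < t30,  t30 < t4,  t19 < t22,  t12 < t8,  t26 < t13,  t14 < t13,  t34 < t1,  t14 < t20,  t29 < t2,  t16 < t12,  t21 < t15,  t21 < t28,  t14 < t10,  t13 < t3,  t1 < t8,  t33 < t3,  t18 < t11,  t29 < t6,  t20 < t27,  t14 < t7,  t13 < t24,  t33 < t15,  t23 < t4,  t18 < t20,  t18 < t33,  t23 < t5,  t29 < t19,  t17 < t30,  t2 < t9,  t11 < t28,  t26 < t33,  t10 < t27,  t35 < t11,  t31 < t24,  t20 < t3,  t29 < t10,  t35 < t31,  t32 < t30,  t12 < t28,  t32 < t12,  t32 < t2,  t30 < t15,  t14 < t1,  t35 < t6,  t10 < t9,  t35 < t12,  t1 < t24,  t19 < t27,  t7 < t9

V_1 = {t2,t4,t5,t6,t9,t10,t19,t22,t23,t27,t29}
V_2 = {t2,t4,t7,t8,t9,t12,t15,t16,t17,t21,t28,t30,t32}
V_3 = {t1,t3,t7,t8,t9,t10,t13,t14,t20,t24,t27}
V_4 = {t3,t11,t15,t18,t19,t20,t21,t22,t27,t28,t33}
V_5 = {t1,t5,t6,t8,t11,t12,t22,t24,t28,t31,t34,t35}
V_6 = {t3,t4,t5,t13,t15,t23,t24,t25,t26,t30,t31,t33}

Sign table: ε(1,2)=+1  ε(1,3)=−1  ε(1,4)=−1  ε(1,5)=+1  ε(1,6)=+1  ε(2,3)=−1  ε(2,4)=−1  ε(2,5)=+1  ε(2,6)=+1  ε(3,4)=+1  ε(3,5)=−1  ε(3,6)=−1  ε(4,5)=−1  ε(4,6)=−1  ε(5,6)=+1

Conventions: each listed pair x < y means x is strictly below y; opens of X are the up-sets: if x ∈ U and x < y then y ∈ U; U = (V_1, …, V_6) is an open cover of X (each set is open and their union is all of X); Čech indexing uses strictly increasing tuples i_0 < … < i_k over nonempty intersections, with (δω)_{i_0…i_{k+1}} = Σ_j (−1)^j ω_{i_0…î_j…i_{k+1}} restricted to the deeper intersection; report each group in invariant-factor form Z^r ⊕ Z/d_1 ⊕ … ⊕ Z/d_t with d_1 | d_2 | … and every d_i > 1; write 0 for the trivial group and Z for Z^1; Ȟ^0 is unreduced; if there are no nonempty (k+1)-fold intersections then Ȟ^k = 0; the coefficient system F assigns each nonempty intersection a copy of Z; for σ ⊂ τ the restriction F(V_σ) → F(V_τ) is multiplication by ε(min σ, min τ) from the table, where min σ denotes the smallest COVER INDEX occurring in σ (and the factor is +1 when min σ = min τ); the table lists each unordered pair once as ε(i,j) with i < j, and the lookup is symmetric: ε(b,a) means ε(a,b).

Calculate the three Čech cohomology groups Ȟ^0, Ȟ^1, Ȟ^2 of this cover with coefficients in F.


Ȟ^0(U;F) ≅ Z; Ȟ^1(U;F) ≅ 0; Ȟ^2(U;F) ≅ Z/2

cover nerve:
  V12={t2,t4,t9} V13={t9,t10,t27} V14={t19,t22,t27} V15={t5,t6,t22} V16={t4,t5,t23} V23={t7,t8,t9} V24={t15,t21,t28} V25={t8,t12,t28} V26={t4,t15,t30} V34={t3,t20,t27} V35={t1,t8,t24} V36={t3,t13,t24} V45={t11,t22,t28} V46={t3,t15,t33} V56={t5,t24,t31}
  V123={t9} V126={t4} V134={t27} V145={t22} V156={t5} V235={t8} V245={t28} V246={t15} V346={t3} V356={t24}
C dims 6,15,10; δ0: rk 5, SNF 1^5; δ1: rk 10, SNF 1^9·2
Ȟ^0: (6−5)−0=1 ⇒ Z
Ȟ^1: (15−10)−5=0 ⇒ 0
Ȟ^2: (10−0)−10=0 plus torsion [2] ⇒ Z/2


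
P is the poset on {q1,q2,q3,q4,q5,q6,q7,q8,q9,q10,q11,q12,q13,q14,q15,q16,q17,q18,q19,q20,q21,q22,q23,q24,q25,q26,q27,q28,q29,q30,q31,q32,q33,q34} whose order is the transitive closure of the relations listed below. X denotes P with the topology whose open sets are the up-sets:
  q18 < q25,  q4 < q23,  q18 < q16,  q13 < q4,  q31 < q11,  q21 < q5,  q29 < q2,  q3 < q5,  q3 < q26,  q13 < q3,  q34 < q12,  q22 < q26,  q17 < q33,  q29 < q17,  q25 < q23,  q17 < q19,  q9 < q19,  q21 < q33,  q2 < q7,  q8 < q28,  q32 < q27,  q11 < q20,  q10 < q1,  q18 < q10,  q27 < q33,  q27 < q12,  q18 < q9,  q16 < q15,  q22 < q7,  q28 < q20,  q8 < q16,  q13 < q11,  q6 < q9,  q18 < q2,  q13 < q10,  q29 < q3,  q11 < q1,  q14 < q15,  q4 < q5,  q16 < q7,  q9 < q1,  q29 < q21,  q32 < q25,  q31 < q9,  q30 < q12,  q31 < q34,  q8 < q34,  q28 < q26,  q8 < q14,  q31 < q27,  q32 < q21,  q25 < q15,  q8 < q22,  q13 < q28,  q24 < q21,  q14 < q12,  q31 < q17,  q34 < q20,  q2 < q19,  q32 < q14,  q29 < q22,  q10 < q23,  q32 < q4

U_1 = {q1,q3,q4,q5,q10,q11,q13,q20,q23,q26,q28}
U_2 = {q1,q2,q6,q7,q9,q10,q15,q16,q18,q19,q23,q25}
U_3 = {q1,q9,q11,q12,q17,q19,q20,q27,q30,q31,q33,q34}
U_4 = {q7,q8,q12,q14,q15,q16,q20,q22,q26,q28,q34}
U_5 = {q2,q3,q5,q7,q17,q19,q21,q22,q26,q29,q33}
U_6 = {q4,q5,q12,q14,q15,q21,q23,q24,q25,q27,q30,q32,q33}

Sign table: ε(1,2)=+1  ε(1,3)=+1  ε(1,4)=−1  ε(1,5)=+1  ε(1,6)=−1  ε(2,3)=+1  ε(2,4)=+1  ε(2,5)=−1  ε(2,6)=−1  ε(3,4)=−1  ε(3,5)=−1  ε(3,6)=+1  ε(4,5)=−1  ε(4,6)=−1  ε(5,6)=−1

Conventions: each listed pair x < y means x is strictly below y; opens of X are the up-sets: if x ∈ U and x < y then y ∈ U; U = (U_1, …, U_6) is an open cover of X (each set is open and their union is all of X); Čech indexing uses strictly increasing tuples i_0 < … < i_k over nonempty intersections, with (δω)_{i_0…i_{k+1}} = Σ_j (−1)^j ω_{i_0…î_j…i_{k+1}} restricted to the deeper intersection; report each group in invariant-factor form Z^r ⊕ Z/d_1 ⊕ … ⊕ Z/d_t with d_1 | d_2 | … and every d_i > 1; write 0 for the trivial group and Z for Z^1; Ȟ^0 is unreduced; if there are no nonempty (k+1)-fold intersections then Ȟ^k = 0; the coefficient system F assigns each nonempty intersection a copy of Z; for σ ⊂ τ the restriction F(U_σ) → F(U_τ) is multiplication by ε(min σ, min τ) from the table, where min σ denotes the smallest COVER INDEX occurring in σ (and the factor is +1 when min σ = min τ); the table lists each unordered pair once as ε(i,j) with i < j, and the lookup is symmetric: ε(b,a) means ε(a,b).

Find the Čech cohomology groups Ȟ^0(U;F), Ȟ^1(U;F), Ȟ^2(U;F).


nerve of the cover:
  U12={q1,q10,q23} U13={q1,q11,q20} U14={q20,q26,q28} U15={q3,q5,q26} U16={q4,q5,q23} U23={q1,q9,q19} U24={q7,q15,q16} U25={q2,q7,q19} U26={q15,q23,q25} U34={q12,q20,q34} U35={q17,q19,q33} U36={q12,q27,q30,q33} U45={q7,q22,q26} U46={q12,q14,q15} U56={q5,q21,q33}
  U123={q1} U126={q23} U134={q20} U145={q26} U156={q5} U235={q19} U245={q7} U246={q15} U346={q12} U356={q33}
C dims 6,15,10; δ0: rk 6, SNF 1^5·2; δ1: rk 9, SNF 1^9
Ȟ^0 = (6 − 6) − 0 = 0, so Ȟ^0 ≅ 0
Ȟ^1 = (15 − 9) − 6 = 0 plus torsion [2], so Ȟ^1 ≅ Z/2
Ȟ^2 = (10 − 0) − 9 = 1, so Ȟ^2 ≅ Z

Ȟ^0(U;F) ≅ 0, Ȟ^1(U;F) ≅ Z/2 and Ȟ^2(U;F) ≅ Z


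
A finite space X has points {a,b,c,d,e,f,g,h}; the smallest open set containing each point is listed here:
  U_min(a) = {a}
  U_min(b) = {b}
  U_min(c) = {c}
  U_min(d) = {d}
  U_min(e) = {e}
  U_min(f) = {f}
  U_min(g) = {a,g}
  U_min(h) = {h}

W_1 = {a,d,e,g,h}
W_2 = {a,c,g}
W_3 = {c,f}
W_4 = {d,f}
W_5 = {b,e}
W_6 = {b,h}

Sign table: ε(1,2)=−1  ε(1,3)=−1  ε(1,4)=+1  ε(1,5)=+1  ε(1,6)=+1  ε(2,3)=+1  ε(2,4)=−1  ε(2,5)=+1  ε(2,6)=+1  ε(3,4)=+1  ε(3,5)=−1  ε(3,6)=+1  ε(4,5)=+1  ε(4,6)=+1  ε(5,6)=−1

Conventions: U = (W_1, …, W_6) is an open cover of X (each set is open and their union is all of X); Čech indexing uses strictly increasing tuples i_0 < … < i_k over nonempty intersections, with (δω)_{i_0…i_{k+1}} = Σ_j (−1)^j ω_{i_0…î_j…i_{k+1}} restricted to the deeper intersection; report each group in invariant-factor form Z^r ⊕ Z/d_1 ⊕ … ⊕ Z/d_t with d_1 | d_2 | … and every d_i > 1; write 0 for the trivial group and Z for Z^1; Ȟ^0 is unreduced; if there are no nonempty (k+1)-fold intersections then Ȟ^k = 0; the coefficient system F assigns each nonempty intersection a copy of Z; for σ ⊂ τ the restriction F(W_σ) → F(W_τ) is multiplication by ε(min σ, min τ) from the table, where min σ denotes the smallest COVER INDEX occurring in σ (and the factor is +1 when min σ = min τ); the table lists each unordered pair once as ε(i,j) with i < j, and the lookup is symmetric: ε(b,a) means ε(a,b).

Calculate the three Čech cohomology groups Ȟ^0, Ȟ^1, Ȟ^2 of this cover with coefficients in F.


Ȟ^0(U;F) ≅ 0,  Ȟ^1(U;F) ≅ Z ⊕ Z/2,  Ȟ^2(U;F) ≅ 0

intersection data:
  W12={a,g} W14={d} W15={e} W16={h} W23={c} W34={f} W56={b}
C dims 6,7; δ0: rk 6, SNF 1^5·2
Ȟ^0 = (6 − 6) − 0 = 0, so Ȟ^0 ≅ 0
Ȟ^1 = (7 − 0) − 6 = 1 plus torsion [2], so Ȟ^1 ≅ Z ⊕ Z/2
Ȟ^2 = (0 − 0) − 0 = 0, so Ȟ^2 ≅ 0


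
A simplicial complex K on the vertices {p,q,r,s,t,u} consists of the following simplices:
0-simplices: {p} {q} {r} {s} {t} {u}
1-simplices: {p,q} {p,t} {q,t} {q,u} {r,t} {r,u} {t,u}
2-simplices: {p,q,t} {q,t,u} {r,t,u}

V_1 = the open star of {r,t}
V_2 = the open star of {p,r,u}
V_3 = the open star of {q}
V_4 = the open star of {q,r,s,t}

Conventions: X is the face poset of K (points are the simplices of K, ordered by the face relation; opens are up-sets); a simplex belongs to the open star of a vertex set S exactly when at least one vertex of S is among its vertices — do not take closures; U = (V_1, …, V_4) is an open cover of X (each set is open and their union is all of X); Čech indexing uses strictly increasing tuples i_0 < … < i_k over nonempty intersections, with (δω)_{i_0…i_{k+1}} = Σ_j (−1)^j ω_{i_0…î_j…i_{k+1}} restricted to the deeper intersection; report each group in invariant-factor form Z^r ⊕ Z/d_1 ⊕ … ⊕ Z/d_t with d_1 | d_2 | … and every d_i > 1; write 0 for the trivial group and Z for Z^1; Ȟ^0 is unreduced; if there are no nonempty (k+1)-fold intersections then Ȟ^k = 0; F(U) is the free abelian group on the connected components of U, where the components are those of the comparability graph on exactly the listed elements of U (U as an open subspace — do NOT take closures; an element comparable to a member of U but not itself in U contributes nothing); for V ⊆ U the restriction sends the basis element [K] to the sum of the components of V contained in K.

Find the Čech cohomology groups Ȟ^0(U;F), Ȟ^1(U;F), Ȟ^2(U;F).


nerve simplices:
  V1={{r},{t},{p,t},{q,t},{r,t},{r,u},{t,u},{p,q,t},{q,t,u},{r,t,u}} V2={{p},{r},{u},{p,q},{p,t},{q,u},{r,t},{r,u},{t,u},{p,q,t},{q,t,u},{r,t,u}} V3={{q},{p,q},{q,t},{q,u},{p,q,t},{q,t,u}} V4={{q},{r},{s},{t},{p,q},{p,t},{q,t},{q,u},{r,t},{r,u},{t,u},{p,q,t},{q,t,u},{r,t,u}}
  V12={{r},{p,t},{r,t},{r,u},{t,u},{p,q,t},{q,t,u},{r,t,u}} V13={{q,t},{p,q,t},{q,t,u}} V14={{r},{t},{p,t},{q,t},{r,t},{r,u},{t,u},{p,q,t},{q,t,u},{r,t,u}} V23={{p,q},{q,u},{p,q,t},{q,t,u}} V24={{r},{p,q},{p,t},{q,u},{r,t},{r,u},{t,u},{p,q,t},{q,t,u},{r,t,u}} V34={{q},{p,q},{q,t},{q,u},{p,q,t},{q,t,u}}
  V123={{p,q,t},{q,t,u}} V124={{r},{p,t},{r,t},{r,u},{t,u},{p,q,t},{q,t,u},{r,t,u}} V134={{q,t},{p,q,t},{q,t,u}} V234={{p,q},{q,u},{p,q,t},{q,t,u}}
  V1234={{p,q,t},{q,t,u}}
components per intersection:
  V1: {{r},{t},{p,t},{q,t},{r,t},{r,u},{t,u},{p,q,t},{q,t,u},{r,t,u}}
  V2: {{p},{p,q},{p,t},{p,q,t}} {{r},{u},{q,u},{r,t},{r,u},{t,u},{q,t,u},{r,t,u}}
  V3: {{q},{p,q},{q,t},{q,u},{p,q,t},{q,t,u}}
  V4: {{q},{r},{t},{p,q},{p,t},{q,t},{q,u},{r,t},{r,u},{t,u},{p,q,t},{q,t,u},{r,t,u}} {{s}}
  V12: {{r},{r,t},{r,u},{t,u},{q,t,u},{r,t,u}} {{p,t},{p,q,t}}
  V13: {{q,t},{p,q,t},{q,t,u}}
  V14: {{r},{t},{p,t},{q,t},{r,t},{r,u},{t,u},{p,q,t},{q,t,u},{r,t,u}}
  V23: {{p,q},{p,q,t}} {{q,u},{q,t,u}}
  V24: {{r},{q,u},{r,t},{r,u},{t,u},{q,t,u},{r,t,u}} {{p,q},{p,t},{p,q,t}}
  V34: {{q},{p,q},{q,t},{q,u},{p,q,t},{q,t,u}}
  V123: {{p,q,t}} {{q,t,u}}
  V124: {{r},{r,t},{r,u},{t,u},{q,t,u},{r,t,u}} {{p,t},{p,q,t}}
  V134: {{q,t},{p,q,t},{q,t,u}}
  V234: {{p,q},{p,q,t}} {{q,u},{q,t,u}}
  V1234: {{p,q,t}} {{q,t,u}}
C dims 6,9,7,2; δ0: rk 4, SNF 1^4; δ1: rk 5, SNF 1^5; δ2: rk 2, SNF 1^2
degree 0: 6−4−0 = 2 → Ȟ^0 ≅ Z^2
degree 1: 9−5−4 = 0 → Ȟ^1 ≅ 0
degree 2: 7−2−5 = 0 → Ȟ^2 ≅ 0

Ȟ^0 = Z^2; Ȟ^1 = 0; Ȟ^2 = 0


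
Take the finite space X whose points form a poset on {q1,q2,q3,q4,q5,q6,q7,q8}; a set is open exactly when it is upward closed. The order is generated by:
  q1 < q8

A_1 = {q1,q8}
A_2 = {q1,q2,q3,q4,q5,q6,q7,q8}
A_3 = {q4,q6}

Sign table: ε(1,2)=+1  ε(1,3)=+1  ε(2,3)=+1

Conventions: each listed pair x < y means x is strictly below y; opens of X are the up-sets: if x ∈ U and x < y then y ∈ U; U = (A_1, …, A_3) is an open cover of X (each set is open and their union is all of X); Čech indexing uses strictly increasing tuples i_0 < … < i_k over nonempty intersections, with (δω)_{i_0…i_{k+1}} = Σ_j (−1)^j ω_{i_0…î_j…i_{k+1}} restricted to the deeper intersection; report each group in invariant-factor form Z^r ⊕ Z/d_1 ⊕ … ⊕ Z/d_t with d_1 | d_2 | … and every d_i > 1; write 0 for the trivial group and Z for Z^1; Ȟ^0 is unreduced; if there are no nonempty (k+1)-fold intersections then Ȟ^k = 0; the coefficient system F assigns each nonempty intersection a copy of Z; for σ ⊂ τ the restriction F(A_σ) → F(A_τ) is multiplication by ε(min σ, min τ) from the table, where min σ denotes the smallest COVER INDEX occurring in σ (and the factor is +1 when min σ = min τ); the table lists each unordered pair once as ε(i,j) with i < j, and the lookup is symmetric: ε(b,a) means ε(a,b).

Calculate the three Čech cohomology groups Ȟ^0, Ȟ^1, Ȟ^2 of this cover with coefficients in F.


intersection data:
  A12={q1,q8} A23={q4,q6}
C dims 3,2; δ0: rk 2, SNF 1^2
Ȟ^0 = (3 − 2) − 0 = 1, so Ȟ^0 ≅ Z
Ȟ^1 = (2 − 0) − 2 = 0, so Ȟ^1 ≅ 0
Ȟ^2 = (0 − 0) − 0 = 0, so Ȟ^2 ≅ 0

Ȟ^0 ≅ Z; Ȟ^1 ≅ 0; Ȟ^2 ≅ 0


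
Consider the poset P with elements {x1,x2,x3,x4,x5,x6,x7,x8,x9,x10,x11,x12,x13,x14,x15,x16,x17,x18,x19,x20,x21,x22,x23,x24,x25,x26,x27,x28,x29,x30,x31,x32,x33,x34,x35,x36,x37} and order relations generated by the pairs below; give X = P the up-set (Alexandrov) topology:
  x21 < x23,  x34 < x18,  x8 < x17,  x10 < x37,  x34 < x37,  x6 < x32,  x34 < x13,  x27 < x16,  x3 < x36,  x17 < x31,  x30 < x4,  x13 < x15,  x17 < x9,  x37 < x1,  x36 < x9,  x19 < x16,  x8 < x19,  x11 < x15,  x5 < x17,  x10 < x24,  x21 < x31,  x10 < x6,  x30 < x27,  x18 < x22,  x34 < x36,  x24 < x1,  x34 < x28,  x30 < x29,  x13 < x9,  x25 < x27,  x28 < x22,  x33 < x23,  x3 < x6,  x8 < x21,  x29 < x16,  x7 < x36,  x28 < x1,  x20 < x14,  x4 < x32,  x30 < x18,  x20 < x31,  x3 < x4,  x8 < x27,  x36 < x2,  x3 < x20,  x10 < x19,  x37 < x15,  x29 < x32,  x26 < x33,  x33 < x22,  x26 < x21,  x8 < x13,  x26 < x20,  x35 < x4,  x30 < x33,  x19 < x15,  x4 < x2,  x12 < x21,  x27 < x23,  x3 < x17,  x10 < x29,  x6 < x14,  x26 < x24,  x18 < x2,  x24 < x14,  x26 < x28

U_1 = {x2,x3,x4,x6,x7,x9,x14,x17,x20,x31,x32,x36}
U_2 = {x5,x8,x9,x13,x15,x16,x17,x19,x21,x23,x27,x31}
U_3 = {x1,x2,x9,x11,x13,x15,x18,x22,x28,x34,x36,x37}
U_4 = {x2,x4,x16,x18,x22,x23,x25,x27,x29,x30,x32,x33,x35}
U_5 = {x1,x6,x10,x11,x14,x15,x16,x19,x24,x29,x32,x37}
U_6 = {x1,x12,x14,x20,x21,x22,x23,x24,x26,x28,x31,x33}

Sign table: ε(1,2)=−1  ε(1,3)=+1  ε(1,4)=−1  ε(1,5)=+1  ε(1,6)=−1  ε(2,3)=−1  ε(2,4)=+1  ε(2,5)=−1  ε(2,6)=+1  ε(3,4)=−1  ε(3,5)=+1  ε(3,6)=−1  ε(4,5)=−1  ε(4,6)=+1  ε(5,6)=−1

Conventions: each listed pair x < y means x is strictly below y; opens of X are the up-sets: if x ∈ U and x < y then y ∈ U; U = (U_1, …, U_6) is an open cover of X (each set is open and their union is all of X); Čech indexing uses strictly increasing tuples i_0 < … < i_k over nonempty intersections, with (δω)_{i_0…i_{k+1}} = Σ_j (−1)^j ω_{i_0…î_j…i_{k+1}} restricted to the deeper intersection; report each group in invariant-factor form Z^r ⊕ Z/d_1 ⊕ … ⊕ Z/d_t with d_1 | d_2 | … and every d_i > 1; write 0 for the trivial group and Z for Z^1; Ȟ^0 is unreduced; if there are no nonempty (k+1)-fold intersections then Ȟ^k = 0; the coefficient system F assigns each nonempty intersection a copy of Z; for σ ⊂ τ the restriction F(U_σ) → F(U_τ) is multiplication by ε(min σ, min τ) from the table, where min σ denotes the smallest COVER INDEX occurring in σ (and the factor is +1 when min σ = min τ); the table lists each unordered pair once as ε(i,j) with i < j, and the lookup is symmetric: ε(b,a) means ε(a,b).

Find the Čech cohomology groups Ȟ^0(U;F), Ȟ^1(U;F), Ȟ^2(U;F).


Ȟ^0 = Z, Ȟ^1 = 0 and Ȟ^2 = Z/2

cover nerve:
  U12={x9,x17,x31} U13={x2,x9,x36} U14={x2,x4,x32} U15={x6,x14,x32} U16={x14,x20,x31} U23={x9,x13,x15} U24={x16,x23,x27} U25={x15,x16,x19} U26={x21,x23,x31} U34={x2,x18,x22} U35={x1,x11,x15,x37} U36={x1,x22,x28} U45={x16,x29,x32} U46={x22,x23,x33} U56={x1,x14,x24}
  U123={x9} U126={x31} U134={x2} U145={x32} U156={x14} U235={x15} U245={x16} U246={x23} U346={x22} U356={x1}
C dims 6,15,10; δ0: rk 5, SNF 1^5; δ1: rk 10, SNF 1^9·2
Ȟ^0: (6−5)−0=1 ⇒ Z
Ȟ^1: (15−10)−5=0 ⇒ 0
Ȟ^2: (10−0)−10=0 plus torsion [2] ⇒ Z/2


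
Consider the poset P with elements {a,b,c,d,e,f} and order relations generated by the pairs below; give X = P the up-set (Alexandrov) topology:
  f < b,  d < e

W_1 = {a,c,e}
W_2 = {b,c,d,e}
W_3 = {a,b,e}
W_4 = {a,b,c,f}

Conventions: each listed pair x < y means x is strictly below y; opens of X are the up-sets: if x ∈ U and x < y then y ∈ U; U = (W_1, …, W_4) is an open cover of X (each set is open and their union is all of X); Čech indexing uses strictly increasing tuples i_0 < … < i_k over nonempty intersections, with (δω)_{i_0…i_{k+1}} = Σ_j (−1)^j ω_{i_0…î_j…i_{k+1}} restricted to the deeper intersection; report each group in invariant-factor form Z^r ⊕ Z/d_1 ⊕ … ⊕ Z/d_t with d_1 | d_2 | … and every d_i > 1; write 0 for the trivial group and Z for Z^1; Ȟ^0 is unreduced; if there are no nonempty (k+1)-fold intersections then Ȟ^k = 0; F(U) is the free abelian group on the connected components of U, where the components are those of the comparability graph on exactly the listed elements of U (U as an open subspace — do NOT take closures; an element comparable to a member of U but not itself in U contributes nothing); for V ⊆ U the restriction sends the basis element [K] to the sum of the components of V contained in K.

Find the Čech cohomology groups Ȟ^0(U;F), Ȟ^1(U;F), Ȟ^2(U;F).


Ȟ^0 = Z^4; Ȟ^1 = 0; Ȟ^2 = 0

nerve simplices:
  W12={c,e} W13={a,e} W14={a,c} W23={b,e} W24={b,c} W34={a,b}
  W123={e} W124={c} W134={a} W234={b}
components per intersection:
  W1: {a} {c} {e}
  W2: {b} {c} {d,e}
  W3: {a} {b} {e}
  W4: {a} {b,f} {c}
  W12: {c} {e}
  W13: {a} {e}
  W14: {a} {c}
  W23: {b} {e}
  W24: {b} {c}
  W34: {a} {b}
  W123: {e}
  W124: {c}
  W134: {a}
  W234: {b}
C dims 12,12,4; δ0: rk 8, SNF 1^8; δ1: rk 4, SNF 1^4
degree 0: 12−8−0 = 4 → Ȟ^0 ≅ Z^4
degree 1: 12−4−8 = 0 → Ȟ^1 ≅ 0
degree 2: 4−0−4 = 0 → Ȟ^2 ≅ 0


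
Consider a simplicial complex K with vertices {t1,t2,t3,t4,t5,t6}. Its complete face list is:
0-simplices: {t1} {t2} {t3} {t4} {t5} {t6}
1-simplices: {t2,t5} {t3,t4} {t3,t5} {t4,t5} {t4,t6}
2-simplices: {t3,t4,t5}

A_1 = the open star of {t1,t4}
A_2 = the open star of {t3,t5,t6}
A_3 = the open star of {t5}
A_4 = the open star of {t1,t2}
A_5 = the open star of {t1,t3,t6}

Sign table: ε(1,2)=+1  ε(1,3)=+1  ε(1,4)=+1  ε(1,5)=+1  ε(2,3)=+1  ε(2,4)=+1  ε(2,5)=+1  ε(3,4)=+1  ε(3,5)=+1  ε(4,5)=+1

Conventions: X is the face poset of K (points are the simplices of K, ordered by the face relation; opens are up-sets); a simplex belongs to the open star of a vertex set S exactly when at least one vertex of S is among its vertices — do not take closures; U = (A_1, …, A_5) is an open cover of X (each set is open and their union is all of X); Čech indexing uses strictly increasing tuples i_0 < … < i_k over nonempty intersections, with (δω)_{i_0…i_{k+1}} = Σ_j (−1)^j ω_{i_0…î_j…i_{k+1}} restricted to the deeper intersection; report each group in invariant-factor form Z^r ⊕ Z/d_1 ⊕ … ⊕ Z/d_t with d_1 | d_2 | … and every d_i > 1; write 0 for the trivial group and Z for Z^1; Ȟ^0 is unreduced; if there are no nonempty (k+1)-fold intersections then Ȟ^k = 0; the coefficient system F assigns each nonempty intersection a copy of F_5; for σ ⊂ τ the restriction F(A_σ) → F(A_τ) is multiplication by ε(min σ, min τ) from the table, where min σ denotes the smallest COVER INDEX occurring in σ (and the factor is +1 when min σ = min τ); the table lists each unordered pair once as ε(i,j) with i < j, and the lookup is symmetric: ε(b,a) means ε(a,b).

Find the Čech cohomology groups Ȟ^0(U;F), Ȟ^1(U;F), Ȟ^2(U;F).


Ȟ^0 ≅ Z/5, Ȟ^1 ≅ Z/5, Ȟ^2 ≅ 0

nerve simplices:
  A1={{t1},{t4},{t3,t4},{t4,t5},{t4,t6},{t3,t4,t5}} A2={{t3},{t5},{t6},{t2,t5},{t3,t4},{t3,t5},{t4,t5},{t4,t6},{t3,t4,t5}} A3={{t5},{t2,t5},{t3,t5},{t4,t5},{t3,t4,t5}} A4={{t1},{t2},{t2,t5}} A5={{t1},{t3},{t6},{t3,t4},{t3,t5},{t4,t6},{t3,t4,t5}}
  A12={{t3,t4},{t4,t5},{t4,t6},{t3,t4,t5}} A13={{t4,t5},{t3,t4,t5}} A14={{t1}} A15={{t1},{t3,t4},{t4,t6},{t3,t4,t5}} A23={{t5},{t2,t5},{t3,t5},{t4,t5},{t3,t4,t5}} A24={{t2,t5}} A25={{t3},{t6},{t3,t4},{t3,t5},{t4,t6},{t3,t4,t5}} A34={{t2,t5}} A35={{t3,t5},{t3,t4,t5}} A45={{t1}}
  A123={{t4,t5},{t3,t4,t5}} A125={{t3,t4},{t4,t6},{t3,t4,t5}} A135={{t3,t4,t5}} A145={{t1}} A234={{t2,t5}} A235={{t3,t5},{t3,t4,t5}}
  A1235={{t3,t4,t5}}
C dims 5,10,6,1; δ0: rk_F5 4; δ1: rk_F5 5; δ2: rk_F5 1
degree 0: 5−4−0 = 1 → Ȟ^0 ≅ Z/5
degree 1: 10−5−4 = 1 → Ȟ^1 ≅ Z/5
degree 2: 6−1−5 = 0 → Ȟ^2 ≅ 0


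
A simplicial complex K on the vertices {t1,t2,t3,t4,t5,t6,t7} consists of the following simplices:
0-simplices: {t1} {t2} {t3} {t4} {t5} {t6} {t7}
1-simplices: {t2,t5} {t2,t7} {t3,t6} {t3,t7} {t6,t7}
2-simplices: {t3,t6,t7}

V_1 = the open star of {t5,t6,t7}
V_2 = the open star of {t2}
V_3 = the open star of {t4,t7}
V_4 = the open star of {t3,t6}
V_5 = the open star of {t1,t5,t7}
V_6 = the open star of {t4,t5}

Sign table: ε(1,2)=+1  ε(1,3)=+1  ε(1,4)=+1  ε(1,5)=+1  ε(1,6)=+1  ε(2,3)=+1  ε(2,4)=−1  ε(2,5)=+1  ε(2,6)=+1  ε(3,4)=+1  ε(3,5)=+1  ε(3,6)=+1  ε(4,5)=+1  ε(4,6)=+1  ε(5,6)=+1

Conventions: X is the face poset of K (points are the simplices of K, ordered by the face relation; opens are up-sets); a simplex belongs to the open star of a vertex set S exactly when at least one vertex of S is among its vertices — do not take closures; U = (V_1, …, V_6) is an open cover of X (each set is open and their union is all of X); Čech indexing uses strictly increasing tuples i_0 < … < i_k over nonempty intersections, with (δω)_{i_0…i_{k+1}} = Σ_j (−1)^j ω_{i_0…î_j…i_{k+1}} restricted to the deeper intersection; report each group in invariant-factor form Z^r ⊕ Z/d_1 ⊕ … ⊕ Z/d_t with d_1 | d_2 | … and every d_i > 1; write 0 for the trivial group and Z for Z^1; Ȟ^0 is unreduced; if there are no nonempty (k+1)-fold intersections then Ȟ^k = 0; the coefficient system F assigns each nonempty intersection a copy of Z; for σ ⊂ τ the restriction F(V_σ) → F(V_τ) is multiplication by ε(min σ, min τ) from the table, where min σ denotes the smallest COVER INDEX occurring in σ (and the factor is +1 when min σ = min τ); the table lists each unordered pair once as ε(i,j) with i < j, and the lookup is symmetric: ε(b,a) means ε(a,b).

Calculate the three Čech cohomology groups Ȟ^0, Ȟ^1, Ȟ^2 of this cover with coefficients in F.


Ȟ^0 ≅ Z,  Ȟ^1 ≅ Z,  Ȟ^2 ≅ 0

nonempty intersections:
  V1={{t5},{t6},{t7},{t2,t5},{t2,t7},{t3,t6},{t3,t7},{t6,t7},{t3,t6,t7}} V2={{t2},{t2,t5},{t2,t7}} V3={{t4},{t7},{t2,t7},{t3,t7},{t6,t7},{t3,t6,t7}} V4={{t3},{t6},{t3,t6},{t3,t7},{t6,t7},{t3,t6,t7}} V5={{t1},{t5},{t7},{t2,t5},{t2,t7},{t3,t7},{t6,t7},{t3,t6,t7}} V6={{t4},{t5},{t2,t5}}
  V12={{t2,t5},{t2,t7}} V13={{t7},{t2,t7},{t3,t7},{t6,t7},{t3,t6,t7}} V14={{t6},{t3,t6},{t3,t7},{t6,t7},{t3,t6,t7}} V15={{t5},{t7},{t2,t5},{t2,t7},{t3,t7},{t6,t7},{t3,t6,t7}} V16={{t5},{t2,t5}} V23={{t2,t7}} V25={{t2,t5},{t2,t7}} V26={{t2,t5}} V34={{t3,t7},{t6,t7},{t3,t6,t7}} V35={{t7},{t2,t7},{t3,t7},{t6,t7},{t3,t6,t7}} V36={{t4}} V45={{t3,t7},{t6,t7},{t3,t6,t7}} V56={{t5},{t2,t5}}
  V123={{t2,t7}} V125={{t2,t5},{t2,t7}} V126={{t2,t5}} V134={{t3,t7},{t6,t7},{t3,t6,t7}} V135={{t7},{t2,t7},{t3,t7},{t6,t7},{t3,t6,t7}} V145={{t3,t7},{t6,t7},{t3,t6,t7}} V156={{t5},{t2,t5}} V235={{t2,t7}} V256={{t2,t5}} V345={{t3,t7},{t6,t7},{t3,t6,t7}}
  V1235={{t2,t7}} V1256={{t2,t5}} V1345={{t3,t7},{t6,t7},{t3,t6,t7}}
C dims 6,13,10,3; δ0: rk 5, SNF 1^5; δ1: rk 7, SNF 1^7; δ2: rk 3, SNF 1^3
Ȟ^0: (6−5)−0=1 ⇒ Z
Ȟ^1: (13−7)−5=1 ⇒ Z
Ȟ^2: (10−3)−7=0 ⇒ 0
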